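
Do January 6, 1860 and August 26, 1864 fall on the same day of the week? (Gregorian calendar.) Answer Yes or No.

Yes

From Jan 6, 1860 to Aug 26, 1864 is 1694 days.
1694 mod 7 = 0, so they are the same weekday.
(Jan 6, 1860 is a Friday; Aug 26, 1864 is a Friday.)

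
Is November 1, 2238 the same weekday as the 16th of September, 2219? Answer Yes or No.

From Sep 16, 2219 to Nov 1, 2238 is 6986 days.
6986 mod 7 = 0, so they are the same weekday.
(Sep 16, 2219 is a Thursday; Nov 1, 2238 is a Thursday.)

Yes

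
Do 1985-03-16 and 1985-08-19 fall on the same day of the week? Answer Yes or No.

No

From Mar 16, 1985 to Aug 19, 1985 is 156 days.
156 mod 7 = 2, so they are different weekdays.
(Mar 16, 1985 is a Saturday; Aug 19, 1985 is a Monday.)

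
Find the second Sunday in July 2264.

July 10, 2264

July 1, 2264 is a Friday.
The first Sunday is therefore July 3 (2 days later).
The second Sunday is 3 + 1×7 = July 10.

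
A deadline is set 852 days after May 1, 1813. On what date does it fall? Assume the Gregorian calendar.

August 31, 1815

+365 (one year) → May 1, 1814 (487 left).
+365 (one year) → May 1, 1815 (122 left).
May has 31 days: +31 → Jun 1, 1815 (91 left).
Jun has 30 days: +30 → Jul 1, 1815 (61 left).
Jul has 31 days: +31 → Aug 1, 1815 (30 left).
+30 → Aug 31, 1815.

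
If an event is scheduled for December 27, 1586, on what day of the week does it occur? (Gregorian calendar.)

Doomsday rule: the anchor day for the 1500s is Wednesday. For year 86: 86÷12 = 7 r 2, and 2÷4 = 0, so 7+2+0 = 9.
Wednesday + 9 ≡ Friday — that's 1586's doomsday.
In December the doomsday date is Dec 12.
Dec 27 is 15 days after Dec 12; 15 mod 7 = 1, so Friday + 1 = Saturday.

Saturday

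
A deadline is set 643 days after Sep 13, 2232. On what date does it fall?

+365 (one year) → Sep 13, 2233 (278 left).
Sep has 30 days: +18 → Oct 1, 2233 (260 left).
Oct has 31 days: +31 → Nov 1, 2233 (229 left).
Nov has 30 days: +30 → Dec 1, 2233 (199 left).
Dec has 31 days: +31 → Jan 1, 2234 (168 left).
Jan has 31 days: +31 → Feb 1, 2234 (137 left).
Feb has 28 days: +28 → Mar 1, 2234 (109 left).
Mar has 31 days: +31 → Apr 1, 2234 (78 left).
Apr has 30 days: +30 → May 1, 2234 (48 left).
May has 31 days: +31 → Jun 1, 2234 (17 left).
+17 → Jun 18, 2234.

June 18, 2234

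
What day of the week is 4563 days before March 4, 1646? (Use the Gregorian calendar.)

Mar 4, 1646 is a Sunday.
4563 mod 7 = 6, so 4563 days before a Sunday is Sunday − 6 = Monday.

Monday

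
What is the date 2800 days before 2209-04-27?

−365 (one year) → Apr 27, 2208 (2435 left).
−366 (one year; includes Feb 29, 2208) → Apr 27, 2207 (2069 left).
−365 (one year) → Apr 27, 2206 (1704 left).
−365 (one year) → Apr 27, 2205 (1339 left).
−365 (one year) → Apr 27, 2204 (974 left).
−366 (one year; includes Feb 29, 2204) → Apr 27, 2203 (608 left).
−365 (one year) → Apr 27, 2202 (243 left).
−27 → Mar 31, 2202 (end of Mar, 31 days; 216 left).
−31 → Feb 28, 2202 (end of Feb, 28 days; 185 left).
−28 → Jan 31, 2202 (end of Jan, 31 days; 157 left).
−31 → Dec 31, 2201 (end of Dec, 31 days; 126 left).
−31 → Nov 30, 2201 (end of Nov, 30 days; 95 left).
−30 → Oct 31, 2201 (end of Oct, 31 days; 65 left).
−31 → Sep 30, 2201 (end of Sep, 30 days; 34 left).
−30 → Aug 31, 2201 (end of Aug, 31 days; 4 left).
−4 → Aug 27, 2201.

August 27, 2201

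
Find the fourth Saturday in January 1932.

January 1, 1932 is a Friday.
The first Saturday is therefore January 2 (1 days later).
The fourth Saturday is 2 + 3×7 = January 23.

January 23, 1932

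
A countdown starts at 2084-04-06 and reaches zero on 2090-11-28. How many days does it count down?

Apr 6, 2084 → Apr 6, 2085: 365 days.
Apr 6, 2085 → Apr 6, 2086: 365 days.
Apr 6, 2086 → Apr 6, 2087: 365 days.
Apr 6, 2087 → Apr 6, 2088: 366 days (Feb 29, 2088 is in that span).
Apr 6, 2088 → Apr 6, 2089: 365 days.
Apr 6, 2089 → Apr 6, 2090: 365 days.
Apr 6, 2090 → May 6, 2090: 30 days (April has 30).
May 6, 2090 → Jun 6, 2090: 31 days (May has 31).
Jun 6, 2090 → Jul 6, 2090: 30 days (June has 30).
Jul 6, 2090 → Aug 6, 2090: 31 days (July has 31).
Aug 6, 2090 → Sep 6, 2090: 31 days (August has 31).
Sep 6, 2090 → Oct 6, 2090: 30 days (September has 30).
Oct 6, 2090 → Nov 6, 2090: 31 days (October has 31).
Nov 6, 2090 → Nov 28, 2090: 22 days.
Total: 2427 days.

2427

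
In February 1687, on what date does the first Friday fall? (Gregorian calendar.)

February 1, 1687 is a Saturday.
The first Friday is therefore February 7 (6 days later).

February 7, 1687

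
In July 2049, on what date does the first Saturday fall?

July 1, 2049 is a Thursday.
The first Saturday is therefore July 3 (2 days later).

July 3, 2049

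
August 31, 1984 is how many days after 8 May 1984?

115

May 8, 1984 → Jun 8, 1984: 31 days (May has 31).
Jun 8, 1984 → Jul 8, 1984: 30 days (June has 30).
Jul 8, 1984 → Aug 8, 1984: 31 days (July has 31).
Aug 8, 1984 → Aug 31, 1984: 23 days.
Total: 115 days.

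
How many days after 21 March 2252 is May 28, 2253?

433

Mar 21, 2252 → Mar 21, 2253: 365 days.
Mar 21, 2253 → Apr 21, 2253: 31 days (March has 31).
Apr 21, 2253 → May 21, 2253: 30 days (April has 30).
May 21, 2253 → May 28, 2253: 7 days.
Total: 433 days.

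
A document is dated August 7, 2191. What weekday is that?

Sunday

January 1, 2191 is a Saturday.
Jan 1, 2191 → Feb 1, 2191: 31 days (January has 31).
Feb 1, 2191 → Mar 1, 2191: 28 days (February has 28).
Mar 1, 2191 → Apr 1, 2191: 31 days (March has 31).
Apr 1, 2191 → May 1, 2191: 30 days (April has 30).
May 1, 2191 → Jun 1, 2191: 31 days (May has 31).
Jun 1, 2191 → Jul 1, 2191: 30 days (June has 30).
Jul 1, 2191 → Aug 1, 2191: 31 days (July has 31).
Aug 1, 2191 → Aug 7, 2191: 6 days.
Total: 218 days.
218 mod 7 = 1, so Saturday + 1 = Sunday.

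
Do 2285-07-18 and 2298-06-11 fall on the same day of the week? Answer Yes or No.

Yes

From Jul 18, 2285 to Jun 11, 2298 is 4711 days.
4711 mod 7 = 0, so they are the same weekday.
(Jul 18, 2285 is a Saturday; Jun 11, 2298 is a Saturday.)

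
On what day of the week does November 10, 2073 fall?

Friday

January 1, 2073 is a Sunday.
Jan 1, 2073 → Feb 1, 2073: 31 days (January has 31).
Feb 1, 2073 → Mar 1, 2073: 28 days (February has 28).
Mar 1, 2073 → Apr 1, 2073: 31 days (March has 31).
Apr 1, 2073 → May 1, 2073: 30 days (April has 30).
May 1, 2073 → Jun 1, 2073: 31 days (May has 31).
Jun 1, 2073 → Jul 1, 2073: 30 days (June has 30).
Jul 1, 2073 → Aug 1, 2073: 31 days (July has 31).
Aug 1, 2073 → Sep 1, 2073: 31 days (August has 31).
Sep 1, 2073 → Oct 1, 2073: 30 days (September has 30).
Oct 1, 2073 → Nov 1, 2073: 31 days (October has 31).
Nov 1, 2073 → Nov 10, 2073: 9 days.
Total: 313 days.
313 mod 7 = 5, so Sunday + 5 = Friday.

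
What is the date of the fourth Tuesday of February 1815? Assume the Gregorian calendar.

February 1, 1815 is a Wednesday.
The first Tuesday is therefore February 7 (6 days later).
The fourth Tuesday is 7 + 3×7 = February 28.

February 28, 1815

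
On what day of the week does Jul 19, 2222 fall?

Doomsday rule: the anchor day for the 2200s is Friday. For year 22: 22÷12 = 1 r 10, and 10÷4 = 2, so 1+10+2 = 13.
Friday + 13 ≡ Thursday — that's 2222's doomsday.
In July the doomsday date is Jul 11.
Jul 19 is 8 days after Jul 11; 8 mod 7 = 1, so Thursday + 1 = Friday.

Friday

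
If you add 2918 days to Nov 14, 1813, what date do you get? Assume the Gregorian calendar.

November 10, 1821

+365 (one year) → Nov 14, 1814 (2553 left).
+365 (one year) → Nov 14, 1815 (2188 left).
+366 (one year; includes Feb 29, 1816) → Nov 14, 1816 (1822 left).
+365 (one year) → Nov 14, 1817 (1457 left).
+365 (one year) → Nov 14, 1818 (1092 left).
+365 (one year) → Nov 14, 1819 (727 left).
+366 (one year; includes Feb 29, 1820) → Nov 14, 1820 (361 left).
Nov has 30 days: +17 → Dec 1, 1820 (344 left).
Dec has 31 days: +31 → Jan 1, 1821 (313 left).
Jan has 31 days: +31 → Feb 1, 1821 (282 left).
Feb has 28 days: +28 → Mar 1, 1821 (254 left).
Mar has 31 days: +31 → Apr 1, 1821 (223 left).
Apr has 30 days: +30 → May 1, 1821 (193 left).
May has 31 days: +31 → Jun 1, 1821 (162 left).
Jun has 30 days: +30 → Jul 1, 1821 (132 left).
Jul has 31 days: +31 → Aug 1, 1821 (101 left).
Aug has 31 days: +31 → Sep 1, 1821 (70 left).
Sep has 30 days: +30 → Oct 1, 1821 (40 left).
Oct has 31 days: +31 → Nov 1, 1821 (9 left).
+9 → Nov 10, 1821.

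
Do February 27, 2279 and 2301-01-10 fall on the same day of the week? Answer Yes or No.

From Feb 27, 2279 to Jan 10, 2301 is 7987 days.
7987 mod 7 = 0, so they are the same weekday.
(Feb 27, 2279 is a Thursday; Jan 10, 2301 is a Thursday.)

Yes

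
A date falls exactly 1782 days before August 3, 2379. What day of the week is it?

First find the weekday of Aug 3, 2379. Doomsday rule: the anchor day for the 2300s is Wednesday. For year 79: 79÷12 = 6 r 7, and 7÷4 = 1, so 6+7+1 = 14.
Wednesday + 14 ≡ Wednesday — that's 2379's doomsday.
In August the doomsday date is Aug 8.
Aug 3 is 5 days before Aug 8; 5 mod 7 = 5, so Wednesday − 5 = Friday.
1782 mod 7 = 4, so 1782 days before a Friday is Friday − 4 = Monday.

Monday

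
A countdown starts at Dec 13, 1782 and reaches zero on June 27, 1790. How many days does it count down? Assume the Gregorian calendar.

2753

Dec 13, 1782 → Dec 13, 1783: 365 days.
Dec 13, 1783 → Dec 13, 1784: 366 days (Feb 29, 1784 is in that span).
Dec 13, 1784 → Dec 13, 1785: 365 days.
Dec 13, 1785 → Dec 13, 1786: 365 days.
Dec 13, 1786 → Dec 13, 1787: 365 days.
Dec 13, 1787 → Dec 13, 1788: 366 days (Feb 29, 1788 is in that span).
Dec 13, 1788 → Dec 13, 1789: 365 days.
Dec 13, 1789 → Jan 13, 1790: 31 days (December has 31).
Jan 13, 1790 → Feb 13, 1790: 31 days (January has 31).
Feb 13, 1790 → Mar 13, 1790: 28 days (February has 28).
Mar 13, 1790 → Apr 13, 1790: 31 days (March has 31).
Apr 13, 1790 → May 13, 1790: 30 days (April has 30).
May 13, 1790 → Jun 13, 1790: 31 days (May has 31).
Jun 13, 1790 → Jun 27, 1790: 14 days.
Total: 2753 days.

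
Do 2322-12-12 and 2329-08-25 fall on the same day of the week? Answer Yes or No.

No

From Dec 12, 2322 to Aug 25, 2329 is 2448 days.
2448 mod 7 = 5, so they are different weekdays.
(Dec 12, 2322 is a Tuesday; Aug 25, 2329 is a Sunday.)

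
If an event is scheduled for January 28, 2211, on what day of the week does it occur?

Monday

Doomsday rule: the anchor day for the 2200s is Friday. For year 11: 11÷12 = 0 r 11, and 11÷4 = 2, so 0+11+2 = 13.
Friday + 13 ≡ Thursday — that's 2211's doomsday.
In January the doomsday date is Jan 3 (2211 is not a leap year).
Jan 28 is 25 days after Jan 3; 25 mod 7 = 4, so Thursday + 4 = Monday.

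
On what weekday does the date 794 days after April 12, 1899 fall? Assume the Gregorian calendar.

Saturday

Apr 12, 1899 is a Wednesday.
794 mod 7 = 3, so 794 days after a Wednesday is Wednesday + 3 = Saturday.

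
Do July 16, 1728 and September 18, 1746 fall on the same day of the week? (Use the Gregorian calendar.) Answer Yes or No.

From Jul 16, 1728 to Sep 18, 1746 is 6638 days.
6638 mod 7 = 2, so they are different weekdays.
(Jul 16, 1728 is a Friday; Sep 18, 1746 is a Sunday.)

No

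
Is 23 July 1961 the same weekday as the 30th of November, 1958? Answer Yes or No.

From Nov 30, 1958 to Jul 23, 1961 is 966 days.
966 mod 7 = 0, so they are the same weekday.
(Nov 30, 1958 is a Sunday; Jul 23, 1961 is a Sunday.)

Yes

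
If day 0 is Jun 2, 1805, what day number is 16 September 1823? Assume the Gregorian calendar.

6680

Jun 2, 1805 → Jun 2, 1806: 365 days.
Jun 2, 1806 → Jun 2, 1807: 365 days.
Jun 2, 1807 → Jun 2, 1808: 366 days (Feb 29, 1808 is in that span).
Jun 2, 1808 → Jun 2, 1809: 365 days.
Jun 2, 1809 → Jun 2, 1810: 365 days.
Jun 2, 1810 → Jun 2, 1811: 365 days.
Jun 2, 1811 → Jun 2, 1812: 366 days (Feb 29, 1812 is in that span).
Jun 2, 1812 → Jun 2, 1813: 365 days.
Jun 2, 1813 → Jun 2, 1814: 365 days.
Jun 2, 1814 → Jun 2, 1815: 365 days.
Jun 2, 1815 → Jun 2, 1816: 366 days (Feb 29, 1816 is in that span).
Jun 2, 1816 → Jun 2, 1817: 365 days.
Jun 2, 1817 → Jun 2, 1818: 365 days.
Jun 2, 1818 → Jun 2, 1819: 365 days.
Jun 2, 1819 → Jun 2, 1820: 366 days (Feb 29, 1820 is in that span).
Jun 2, 1820 → Jun 2, 1821: 365 days.
Jun 2, 1821 → Jun 2, 1822: 365 days.
Jun 2, 1822 → Jun 2, 1823: 365 days.
Jun 2, 1823 → Jul 2, 1823: 30 days (June has 30).
Jul 2, 1823 → Aug 2, 1823: 31 days (July has 31).
Aug 2, 1823 → Sep 2, 1823: 31 days (August has 31).
Sep 2, 1823 → Sep 16, 1823: 14 days.
Total: 6680 days.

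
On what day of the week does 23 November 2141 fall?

Thursday

Doomsday rule: the anchor day for the 2100s is Sunday. For year 41: 41÷12 = 3 r 5, and 5÷4 = 1, so 3+5+1 = 9.
Sunday + 9 ≡ Tuesday — that's 2141's doomsday.
In November the doomsday date is Nov 7.
Nov 23 is 16 days after Nov 7; 16 mod 7 = 2, so Tuesday + 2 = Thursday.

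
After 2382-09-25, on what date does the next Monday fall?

Sep 25, 2382 is a Saturday.
From Saturday to the next Monday is 2 days.
Sep 25, 2382 + 2 = Sep 27, 2382.

September 27, 2382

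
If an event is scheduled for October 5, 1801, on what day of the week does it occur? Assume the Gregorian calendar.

January 1, 1801 is a Thursday.
Jan 1, 1801 → Feb 1, 1801: 31 days (January has 31).
Feb 1, 1801 → Mar 1, 1801: 28 days (February has 28).
Mar 1, 1801 → Apr 1, 1801: 31 days (March has 31).
Apr 1, 1801 → May 1, 1801: 30 days (April has 30).
May 1, 1801 → Jun 1, 1801: 31 days (May has 31).
Jun 1, 1801 → Jul 1, 1801: 30 days (June has 30).
Jul 1, 1801 → Aug 1, 1801: 31 days (July has 31).
Aug 1, 1801 → Sep 1, 1801: 31 days (August has 31).
Sep 1, 1801 → Oct 1, 1801: 30 days (September has 30).
Oct 1, 1801 → Oct 5, 1801: 4 days.
Total: 277 days.
277 mod 7 = 4, so Thursday + 4 = Monday.

Monday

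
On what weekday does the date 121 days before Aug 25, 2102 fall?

First find the weekday of Aug 25, 2102. Doomsday rule: the anchor day for the 2100s is Sunday. For year 02: 2÷12 = 0 r 2, and 2÷4 = 0, so 0+2+0 = 2.
Sunday + 2 ≡ Tuesday — that's 2102's doomsday.
In August the doomsday date is Aug 8.
Aug 25 is 17 days after Aug 8; 17 mod 7 = 3, so Tuesday + 3 = Friday.
121 mod 7 = 2, so 121 days before a Friday is Friday − 2 = Wednesday.

Wednesday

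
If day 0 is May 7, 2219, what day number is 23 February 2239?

May 7, 2219 → May 7, 2220: 366 days (Feb 29, 2220 is in that span).
May 7, 2220 → May 7, 2221: 365 days.
May 7, 2221 → May 7, 2222: 365 days.
May 7, 2222 → May 7, 2223: 365 days.
May 7, 2223 → May 7, 2224: 366 days (Feb 29, 2224 is in that span).
May 7, 2224 → May 7, 2225: 365 days.
May 7, 2225 → May 7, 2226: 365 days.
May 7, 2226 → May 7, 2227: 365 days.
May 7, 2227 → May 7, 2228: 366 days (Feb 29, 2228 is in that span).
May 7, 2228 → May 7, 2229: 365 days.
May 7, 2229 → May 7, 2230: 365 days.
May 7, 2230 → May 7, 2231: 365 days.
May 7, 2231 → May 7, 2232: 366 days (Feb 29, 2232 is in that span).
May 7, 2232 → May 7, 2233: 365 days.
May 7, 2233 → May 7, 2234: 365 days.
May 7, 2234 → May 7, 2235: 365 days.
May 7, 2235 → May 7, 2236: 366 days (Feb 29, 2236 is in that span).
May 7, 2236 → May 7, 2237: 365 days.
May 7, 2237 → May 7, 2238: 365 days.
May 7, 2238 → Jun 7, 2238: 31 days (May has 31).
Jun 7, 2238 → Jul 7, 2238: 30 days (June has 30).
Jul 7, 2238 → Aug 7, 2238: 31 days (July has 31).
Aug 7, 2238 → Sep 7, 2238: 31 days (August has 31).
Sep 7, 2238 → Oct 7, 2238: 30 days (September has 30).
Oct 7, 2238 → Nov 7, 2238: 31 days (October has 31).
Nov 7, 2238 → Dec 7, 2238: 30 days (November has 30).
Dec 7, 2238 → Jan 7, 2239: 31 days (December has 31).
Jan 7, 2239 → Feb 7, 2239: 31 days (January has 31).
Feb 7, 2239 → Feb 23, 2239: 16 days.
Total: 7232 days.

7232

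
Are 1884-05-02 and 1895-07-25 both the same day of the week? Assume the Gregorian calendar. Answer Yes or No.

No

From May 2, 1884 to Jul 25, 1895 is 4101 days.
4101 mod 7 = 6, so they are different weekdays.
(May 2, 1884 is a Friday; Jul 25, 1895 is a Thursday.)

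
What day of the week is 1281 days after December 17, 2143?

Tuesday

Dec 17, 2143 is a Tuesday.
1281 mod 7 = 0, so 1281 days after a Tuesday is Tuesday + 0 = Tuesday.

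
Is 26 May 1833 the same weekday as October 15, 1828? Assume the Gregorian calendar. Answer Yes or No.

No

From Oct 15, 1828 to May 26, 1833 is 1684 days.
1684 mod 7 = 4, so they are different weekdays.
(Oct 15, 1828 is a Wednesday; May 26, 1833 is a Sunday.)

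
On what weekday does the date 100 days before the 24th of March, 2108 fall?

Thursday

Mar 24, 2108 is a Saturday.
100 mod 7 = 2, so 100 days before a Saturday is Saturday − 2 = Thursday.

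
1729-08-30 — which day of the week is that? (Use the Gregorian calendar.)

Doomsday rule: the anchor day for the 1700s is Sunday. For year 29: 29÷12 = 2 r 5, and 5÷4 = 1, so 2+5+1 = 8.
Sunday + 8 ≡ Monday — that's 1729's doomsday.
In August the doomsday date is Aug 8.
Aug 30 is 22 days after Aug 8; 22 mod 7 = 1, so Monday + 1 = Tuesday.

Tuesday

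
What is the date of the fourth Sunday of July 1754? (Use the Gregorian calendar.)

July 1, 1754 is a Monday.
The first Sunday is therefore July 7 (6 days later).
The fourth Sunday is 7 + 3×7 = July 28.

July 28, 1754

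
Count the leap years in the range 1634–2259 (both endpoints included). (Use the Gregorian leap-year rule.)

151

Multiples of 4 in [1634,2259]: 156.
Of those, multiples of 100: 6 (not leap unless ÷400).
Multiples of 400: 1.
Leap years = 156 − 6 + 1 = 151.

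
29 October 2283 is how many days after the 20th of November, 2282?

343

Nov 20, 2282 → Dec 20, 2282: 30 days (November has 30).
Dec 20, 2282 → Jan 20, 2283: 31 days (December has 31).
Jan 20, 2283 → Feb 20, 2283: 31 days (January has 31).
Feb 20, 2283 → Mar 20, 2283: 28 days (February has 28).
Mar 20, 2283 → Apr 20, 2283: 31 days (March has 31).
Apr 20, 2283 → May 20, 2283: 30 days (April has 30).
May 20, 2283 → Jun 20, 2283: 31 days (May has 31).
Jun 20, 2283 → Jul 20, 2283: 30 days (June has 30).
Jul 20, 2283 → Aug 20, 2283: 31 days (July has 31).
Aug 20, 2283 → Sep 20, 2283: 31 days (August has 31).
Sep 20, 2283 → Oct 20, 2283: 30 days (September has 30).
Oct 20, 2283 → Oct 29, 2283: 9 days.
Total: 343 days.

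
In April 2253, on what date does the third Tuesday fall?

April 1, 2253 is a Friday.
The first Tuesday is therefore April 5 (4 days later).
The third Tuesday is 5 + 2×7 = April 19.

April 19, 2253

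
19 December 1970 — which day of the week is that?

Doomsday rule: the anchor day for the 1900s is Wednesday. For year 70: 70÷12 = 5 r 10, and 10÷4 = 2, so 5+10+2 = 17.
Wednesday + 17 ≡ Saturday — that's 1970's doomsday.
In December the doomsday date is Dec 12.
Dec 19 is 7 days after Dec 12; 7 mod 7 = 0, so Saturday + 0 = Saturday.

Saturday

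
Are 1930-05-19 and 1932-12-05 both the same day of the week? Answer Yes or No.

From May 19, 1930 to Dec 5, 1932 is 931 days.
931 mod 7 = 0, so they are the same weekday.
(May 19, 1930 is a Monday; Dec 5, 1932 is a Monday.)

Yes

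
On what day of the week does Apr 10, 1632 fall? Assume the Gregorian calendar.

Doomsday rule: the anchor day for the 1600s is Tuesday. For year 32: 32÷12 = 2 r 8, and 8÷4 = 2, so 2+8+2 = 12.
Tuesday + 12 ≡ Sunday — that's 1632's doomsday.
In April the doomsday date is Apr 4.
Apr 10 is 6 days after Apr 4; 6 mod 7 = 6, so Sunday + 6 = Saturday.

Saturday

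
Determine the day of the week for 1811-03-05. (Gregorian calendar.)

Tuesday

Doomsday rule: the anchor day for the 1800s is Friday. For year 11: 11÷12 = 0 r 11, and 11÷4 = 2, so 0+11+2 = 13.
Friday + 13 ≡ Thursday — that's 1811's doomsday.
In March the doomsday date is Mar 14.
Mar 5 is 9 days before Mar 14; 9 mod 7 = 2, so Thursday − 2 = Tuesday.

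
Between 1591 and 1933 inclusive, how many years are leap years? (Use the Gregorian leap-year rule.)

83

Multiples of 4 in [1591,1933]: 86.
Of those, multiples of 100: 4 (not leap unless ÷400).
Multiples of 400: 1.
Leap years = 86 − 4 + 1 = 83.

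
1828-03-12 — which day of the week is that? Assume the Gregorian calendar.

Wednesday

January 1, 1828 is a Tuesday.
Jan 1, 1828 → Feb 1, 1828: 31 days (January has 31).
Feb 1, 1828 → Mar 1, 1828: 29 days (February has 29).
Mar 1, 1828 → Mar 12, 1828: 11 days.
Total: 71 days.
71 mod 7 = 1, so Tuesday + 1 = Wednesday.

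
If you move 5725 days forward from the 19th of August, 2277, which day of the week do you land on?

Saturday

First find the weekday of Aug 19, 2277. Doomsday rule: the anchor day for the 2200s is Friday. For year 77: 77÷12 = 6 r 5, and 5÷4 = 1, so 6+5+1 = 12.
Friday + 12 ≡ Wednesday — that's 2277's doomsday.
In August the doomsday date is Aug 8.
Aug 19 is 11 days after Aug 8; 11 mod 7 = 4, so Wednesday + 4 = Sunday.
5725 mod 7 = 6, so 5725 days after a Sunday is Sunday + 6 = Saturday.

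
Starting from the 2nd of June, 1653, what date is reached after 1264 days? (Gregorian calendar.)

November 17, 1656

+365 (one year) → Jun 2, 1654 (899 left).
+365 (one year) → Jun 2, 1655 (534 left).
+366 (one year; includes Feb 29, 1656) → Jun 2, 1656 (168 left).
Jun has 30 days: +29 → Jul 1, 1656 (139 left).
Jul has 31 days: +31 → Aug 1, 1656 (108 left).
Aug has 31 days: +31 → Sep 1, 1656 (77 left).
Sep has 30 days: +30 → Oct 1, 1656 (47 left).
Oct has 31 days: +31 → Nov 1, 1656 (16 left).
+16 → Nov 17, 1656.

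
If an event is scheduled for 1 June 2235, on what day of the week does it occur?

Doomsday rule: the anchor day for the 2200s is Friday. For year 35: 35÷12 = 2 r 11, and 11÷4 = 2, so 2+11+2 = 15.
Friday + 15 ≡ Saturday — that's 2235's doomsday.
In June the doomsday date is Jun 6.
Jun 1 is 5 days before Jun 6; 5 mod 7 = 5, so Saturday − 5 = Monday.

Monday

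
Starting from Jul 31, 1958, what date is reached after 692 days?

+365 (one year) → Jul 31, 1959 (327 left).
Jul has 31 days: +1 → Aug 1, 1959 (326 left).
Aug has 31 days: +31 → Sep 1, 1959 (295 left).
Sep has 30 days: +30 → Oct 1, 1959 (265 left).
Oct has 31 days: +31 → Nov 1, 1959 (234 left).
Nov has 30 days: +30 → Dec 1, 1959 (204 left).
Dec has 31 days: +31 → Jan 1, 1960 (173 left).
Jan has 31 days: +31 → Feb 1, 1960 (142 left).
Feb has 29 days: +29 → Mar 1, 1960 (113 left).
Mar has 31 days: +31 → Apr 1, 1960 (82 left).
Apr has 30 days: +30 → May 1, 1960 (52 left).
May has 31 days: +31 → Jun 1, 1960 (21 left).
+21 → Jun 22, 1960.

June 22, 1960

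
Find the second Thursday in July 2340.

July 11, 2340

July 1, 2340 is a Monday.
The first Thursday is therefore July 4 (3 days later).
The second Thursday is 4 + 1×7 = July 11.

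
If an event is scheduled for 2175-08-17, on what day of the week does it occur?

Doomsday rule: the anchor day for the 2100s is Sunday. For year 75: 75÷12 = 6 r 3, and 3÷4 = 0, so 6+3+0 = 9.
Sunday + 9 ≡ Tuesday — that's 2175's doomsday.
In August the doomsday date is Aug 8.
Aug 17 is 9 days after Aug 8; 9 mod 7 = 2, so Tuesday + 2 = Thursday.

Thursday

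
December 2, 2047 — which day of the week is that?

Monday

Doomsday rule: the anchor day for the 2000s is Tuesday. For year 47: 47÷12 = 3 r 11, and 11÷4 = 2, so 3+11+2 = 16.
Tuesday + 16 ≡ Thursday — that's 2047's doomsday.
In December the doomsday date is Dec 12.
Dec 2 is 10 days before Dec 12; 10 mod 7 = 3, so Thursday − 3 = Monday.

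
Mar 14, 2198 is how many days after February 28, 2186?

4397

Feb 28, 2186 → Feb 28, 2187: 365 days.
Feb 28, 2187 → Feb 28, 2188: 365 days.
Feb 28, 2188 → Feb 28, 2189: 366 days (Feb 29, 2188 is in that span).
Feb 28, 2189 → Feb 28, 2190: 365 days.
Feb 28, 2190 → Feb 28, 2191: 365 days.
Feb 28, 2191 → Feb 28, 2192: 365 days.
Feb 28, 2192 → Feb 28, 2193: 366 days (Feb 29, 2192 is in that span).
Feb 28, 2193 → Feb 28, 2194: 365 days.
Feb 28, 2194 → Feb 28, 2195: 365 days.
Feb 28, 2195 → Feb 28, 2196: 365 days.
Feb 28, 2196 → Feb 28, 2197: 366 days (Feb 29, 2196 is in that span).
Feb 28, 2197 → Mar 28, 2197: 28 days (February has 28).
Mar 28, 2197 → Apr 28, 2197: 31 days (March has 31).
Apr 28, 2197 → May 28, 2197: 30 days (April has 30).
May 28, 2197 → Jun 28, 2197: 31 days (May has 31).
Jun 28, 2197 → Jul 28, 2197: 30 days (June has 30).
Jul 28, 2197 → Aug 28, 2197: 31 days (July has 31).
Aug 28, 2197 → Sep 28, 2197: 31 days (August has 31).
Sep 28, 2197 → Oct 28, 2197: 30 days (September has 30).
Oct 28, 2197 → Nov 28, 2197: 31 days (October has 31).
Nov 28, 2197 → Dec 28, 2197: 30 days (November has 30).
Dec 28, 2197 → Jan 28, 2198: 31 days (December has 31).
Jan 28, 2198 → Feb 28, 2198: 31 days (January has 31).
Feb 28, 2198 → Mar 14, 2198: 14 days.
Total: 4397 days.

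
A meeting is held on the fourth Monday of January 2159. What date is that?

January 22, 2159

January 1, 2159 is a Monday.
The first Monday is therefore January 1 (same day).
The fourth Monday is 1 + 3×7 = January 22.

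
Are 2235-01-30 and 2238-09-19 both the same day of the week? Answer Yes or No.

No

From Jan 30, 2235 to Sep 19, 2238 is 1328 days.
1328 mod 7 = 5, so they are different weekdays.
(Jan 30, 2235 is a Friday; Sep 19, 2238 is a Wednesday.)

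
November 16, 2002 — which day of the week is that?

Saturday

Doomsday rule: the anchor day for the 2000s is Tuesday. For year 02: 2÷12 = 0 r 2, and 2÷4 = 0, so 0+2+0 = 2.
Tuesday + 2 ≡ Thursday — that's 2002's doomsday.
In November the doomsday date is Nov 7.
Nov 16 is 9 days after Nov 7; 9 mod 7 = 2, so Thursday + 2 = Saturday.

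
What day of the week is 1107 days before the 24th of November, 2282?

Thursday

Nov 24, 2282 is a Friday.
1107 mod 7 = 1, so 1107 days before a Friday is Friday − 1 = Thursday.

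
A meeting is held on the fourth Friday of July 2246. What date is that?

July 1, 2246 is a Wednesday.
The first Friday is therefore July 3 (2 days later).
The fourth Friday is 3 + 3×7 = July 24.

July 24, 2246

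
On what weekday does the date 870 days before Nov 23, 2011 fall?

Monday

Nov 23, 2011 is a Wednesday.
870 mod 7 = 2, so 870 days before a Wednesday is Wednesday − 2 = Monday.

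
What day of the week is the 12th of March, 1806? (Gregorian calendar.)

Wednesday

January 1, 1806 is a Wednesday.
Jan 1, 1806 → Feb 1, 1806: 31 days (January has 31).
Feb 1, 1806 → Mar 1, 1806: 28 days (February has 28).
Mar 1, 1806 → Mar 12, 1806: 11 days.
Total: 70 days.
70 mod 7 = 0, so Wednesday + 0 = Wednesday.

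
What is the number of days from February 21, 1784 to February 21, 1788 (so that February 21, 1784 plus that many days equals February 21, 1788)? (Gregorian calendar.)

1461

Feb 21, 1784 → Feb 21, 1785: 366 days (Feb 29, 1784 is in that span).
Feb 21, 1785 → Feb 21, 1786: 365 days.
Feb 21, 1786 → Feb 21, 1787: 365 days.
Feb 21, 1787 → Mar 21, 1787: 28 days (February has 28).
Mar 21, 1787 → Apr 21, 1787: 31 days (March has 31).
Apr 21, 1787 → May 21, 1787: 30 days (April has 30).
May 21, 1787 → Jun 21, 1787: 31 days (May has 31).
Jun 21, 1787 → Jul 21, 1787: 30 days (June has 30).
Jul 21, 1787 → Aug 21, 1787: 31 days (July has 31).
Aug 21, 1787 → Sep 21, 1787: 31 days (August has 31).
Sep 21, 1787 → Oct 21, 1787: 30 days (September has 30).
Oct 21, 1787 → Nov 21, 1787: 31 days (October has 31).
Nov 21, 1787 → Dec 21, 1787: 30 days (November has 30).
Dec 21, 1787 → Jan 21, 1788: 31 days (December has 31).
Jan 21, 1788 → Feb 21, 1788: 31 days.
Total: 1461 days.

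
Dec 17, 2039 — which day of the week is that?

Doomsday rule: the anchor day for the 2000s is Tuesday. For year 39: 39÷12 = 3 r 3, and 3÷4 = 0, so 3+3+0 = 6.
Tuesday + 6 ≡ Monday — that's 2039's doomsday.
In December the doomsday date is Dec 12.
Dec 17 is 5 days after Dec 12; 5 mod 7 = 5, so Monday + 5 = Saturday.

Saturday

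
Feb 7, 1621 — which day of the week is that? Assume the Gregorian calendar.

Doomsday rule: the anchor day for the 1600s is Tuesday. For year 21: 21÷12 = 1 r 9, and 9÷4 = 2, so 1+9+2 = 12.
Tuesday + 12 ≡ Sunday — that's 1621's doomsday.
In February the doomsday date is Feb 28 (1621 is not a leap year).
Feb 7 is 21 days before Feb 28; 21 mod 7 = 0, so Sunday − 0 = Sunday.

Sunday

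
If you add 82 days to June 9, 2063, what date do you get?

August 30, 2063

Jun has 30 days: +22 → Jul 1, 2063 (60 left).
Jul has 31 days: +31 → Aug 1, 2063 (29 left).
+29 → Aug 30, 2063.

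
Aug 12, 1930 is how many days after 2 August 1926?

Aug 2, 1926 → Aug 2, 1927: 365 days.
Aug 2, 1927 → Aug 2, 1928: 366 days (Feb 29, 1928 is in that span).
Aug 2, 1928 → Aug 2, 1929: 365 days.
Aug 2, 1929 → Sep 2, 1929: 31 days (August has 31).
Sep 2, 1929 → Oct 2, 1929: 30 days (September has 30).
Oct 2, 1929 → Nov 2, 1929: 31 days (October has 31).
Nov 2, 1929 → Dec 2, 1929: 30 days (November has 30).
Dec 2, 1929 → Jan 2, 1930: 31 days (December has 31).
Jan 2, 1930 → Feb 2, 1930: 31 days (January has 31).
Feb 2, 1930 → Mar 2, 1930: 28 days (February has 28).
Mar 2, 1930 → Apr 2, 1930: 31 days (March has 31).
Apr 2, 1930 → May 2, 1930: 30 days (April has 30).
May 2, 1930 → Jun 2, 1930: 31 days (May has 31).
Jun 2, 1930 → Jul 2, 1930: 30 days (June has 30).
Jul 2, 1930 → Aug 2, 1930: 31 days (July has 31).
Aug 2, 1930 → Aug 12, 1930: 10 days.
Total: 1471 days.

1471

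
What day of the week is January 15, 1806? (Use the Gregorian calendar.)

Doomsday rule: the anchor day for the 1800s is Friday. For year 06: 6÷12 = 0 r 6, and 6÷4 = 1, so 0+6+1 = 7.
Friday + 7 ≡ Friday — that's 1806's doomsday.
In January the doomsday date is Jan 3 (1806 is not a leap year).
Jan 15 is 12 days after Jan 3; 12 mod 7 = 5, so Friday + 5 = Wednesday.

Wednesday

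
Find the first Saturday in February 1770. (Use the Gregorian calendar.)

February 1, 1770 is a Thursday.
The first Saturday is therefore February 3 (2 days later).

February 3, 1770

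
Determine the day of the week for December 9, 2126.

Monday

Doomsday rule: the anchor day for the 2100s is Sunday. For year 26: 26÷12 = 2 r 2, and 2÷4 = 0, so 2+2+0 = 4.
Sunday + 4 ≡ Thursday — that's 2126's doomsday.
In December the doomsday date is Dec 12.
Dec 9 is 3 days before Dec 12; 3 mod 7 = 3, so Thursday − 3 = Monday.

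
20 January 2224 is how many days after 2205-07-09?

6769

Jul 9, 2205 → Jul 9, 2206: 365 days.
Jul 9, 2206 → Jul 9, 2207: 365 days.
Jul 9, 2207 → Jul 9, 2208: 366 days (Feb 29, 2208 is in that span).
Jul 9, 2208 → Jul 9, 2209: 365 days.
Jul 9, 2209 → Jul 9, 2210: 365 days.
Jul 9, 2210 → Jul 9, 2211: 365 days.
Jul 9, 2211 → Jul 9, 2212: 366 days (Feb 29, 2212 is in that span).
Jul 9, 2212 → Jul 9, 2213: 365 days.
Jul 9, 2213 → Jul 9, 2214: 365 days.
Jul 9, 2214 → Jul 9, 2215: 365 days.
Jul 9, 2215 → Jul 9, 2216: 366 days (Feb 29, 2216 is in that span).
Jul 9, 2216 → Jul 9, 2217: 365 days.
Jul 9, 2217 → Jul 9, 2218: 365 days.
Jul 9, 2218 → Jul 9, 2219: 365 days.
Jul 9, 2219 → Jul 9, 2220: 366 days (Feb 29, 2220 is in that span).
Jul 9, 2220 → Jul 9, 2221: 365 days.
Jul 9, 2221 → Jul 9, 2222: 365 days.
Jul 9, 2222 → Jul 9, 2223: 365 days.
Jul 9, 2223 → Aug 9, 2223: 31 days (July has 31).
Aug 9, 2223 → Sep 9, 2223: 31 days (August has 31).
Sep 9, 2223 → Oct 9, 2223: 30 days (September has 30).
Oct 9, 2223 → Nov 9, 2223: 31 days (October has 31).
Nov 9, 2223 → Dec 9, 2223: 30 days (November has 30).
Dec 9, 2223 → Jan 9, 2224: 31 days (December has 31).
Jan 9, 2224 → Jan 20, 2224: 11 days.
Total: 6769 days.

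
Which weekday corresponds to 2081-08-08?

Friday

Doomsday rule: the anchor day for the 2000s is Tuesday. For year 81: 81÷12 = 6 r 9, and 9÷4 = 2, so 6+9+2 = 17.
Tuesday + 17 ≡ Friday — that's 2081's doomsday.
In August the doomsday date is Aug 8.
Aug 8 is the doomsday itself: Friday.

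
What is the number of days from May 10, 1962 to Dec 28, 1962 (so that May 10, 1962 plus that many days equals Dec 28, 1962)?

May 10, 1962 → Jun 10, 1962: 31 days (May has 31).
Jun 10, 1962 → Jul 10, 1962: 30 days (June has 30).
Jul 10, 1962 → Aug 10, 1962: 31 days (July has 31).
Aug 10, 1962 → Sep 10, 1962: 31 days (August has 31).
Sep 10, 1962 → Oct 10, 1962: 30 days (September has 30).
Oct 10, 1962 → Nov 10, 1962: 31 days (October has 31).
Nov 10, 1962 → Dec 10, 1962: 30 days (November has 30).
Dec 10, 1962 → Dec 28, 1962: 18 days.
Total: 232 days.

232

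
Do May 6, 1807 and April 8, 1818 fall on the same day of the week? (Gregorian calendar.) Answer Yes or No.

Yes

From May 6, 1807 to Apr 8, 1818 is 3990 days.
3990 mod 7 = 0, so they are the same weekday.
(May 6, 1807 is a Wednesday; Apr 8, 1818 is a Wednesday.)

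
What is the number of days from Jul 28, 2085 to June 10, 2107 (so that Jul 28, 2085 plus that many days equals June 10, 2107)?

Jul 28, 2085 → Jul 28, 2086: 365 days.
Jul 28, 2086 → Jul 28, 2087: 365 days.
Jul 28, 2087 → Jul 28, 2088: 366 days (Feb 29, 2088 is in that span).
Jul 28, 2088 → Jul 28, 2089: 365 days.
Jul 28, 2089 → Jul 28, 2090: 365 days.
Jul 28, 2090 → Jul 28, 2091: 365 days.
Jul 28, 2091 → Jul 28, 2092: 366 days (Feb 29, 2092 is in that span).
Jul 28, 2092 → Jul 28, 2093: 365 days.
Jul 28, 2093 → Jul 28, 2094: 365 days.
Jul 28, 2094 → Jul 28, 2095: 365 days.
Jul 28, 2095 → Jul 28, 2096: 366 days (Feb 29, 2096 is in that span).
Jul 28, 2096 → Jul 28, 2097: 365 days.
Jul 28, 2097 → Jul 28, 2098: 365 days.
Jul 28, 2098 → Jul 28, 2099: 365 days.
Jul 28, 2099 → Jul 28, 2100: 365 days.
Jul 28, 2100 → Jul 28, 2101: 365 days.
Jul 28, 2101 → Jul 28, 2102: 365 days.
Jul 28, 2102 → Jul 28, 2103: 365 days.
Jul 28, 2103 → Jul 28, 2104: 366 days (Feb 29, 2104 is in that span).
Jul 28, 2104 → Jul 28, 2105: 365 days.
Jul 28, 2105 → Jul 28, 2106: 365 days.
Jul 28, 2106 → Aug 28, 2106: 31 days (July has 31).
Aug 28, 2106 → Sep 28, 2106: 31 days (August has 31).
Sep 28, 2106 → Oct 28, 2106: 30 days (September has 30).
Oct 28, 2106 → Nov 28, 2106: 31 days (October has 31).
Nov 28, 2106 → Dec 28, 2106: 30 days (November has 30).
Dec 28, 2106 → Jan 28, 2107: 31 days (December has 31).
Jan 28, 2107 → Feb 28, 2107: 31 days (January has 31).
Feb 28, 2107 → Mar 28, 2107: 28 days (February has 28).
Mar 28, 2107 → Apr 28, 2107: 31 days (March has 31).
Apr 28, 2107 → May 28, 2107: 30 days (April has 30).
May 28, 2107 → Jun 10, 2107: 13 days.
Total: 7986 days.

7986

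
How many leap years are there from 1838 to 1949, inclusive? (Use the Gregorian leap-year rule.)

Multiples of 4 in [1838,1949]: 28.
Of those, multiples of 100: 1 (not leap unless ÷400).
Multiples of 400: 0.
Leap years = 28 − 1 + 0 = 27.

27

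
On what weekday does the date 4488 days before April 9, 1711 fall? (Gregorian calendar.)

Wednesday

First find the weekday of Apr 9, 1711. Doomsday rule: the anchor day for the 1700s is Sunday. For year 11: 11÷12 = 0 r 11, and 11÷4 = 2, so 0+11+2 = 13.
Sunday + 13 ≡ Saturday — that's 1711's doomsday.
In April the doomsday date is Apr 4.
Apr 9 is 5 days after Apr 4; 5 mod 7 = 5, so Saturday + 5 = Thursday.
4488 mod 7 = 1, so 4488 days before a Thursday is Thursday − 1 = Wednesday.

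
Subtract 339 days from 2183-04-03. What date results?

−3 → Mar 31, 2183 (end of Mar, 31 days; 336 left).
−31 → Feb 28, 2183 (end of Feb, 28 days; 305 left).
−28 → Jan 31, 2183 (end of Jan, 31 days; 277 left).
−31 → Dec 31, 2182 (end of Dec, 31 days; 246 left).
−31 → Nov 30, 2182 (end of Nov, 30 days; 215 left).
−30 → Oct 31, 2182 (end of Oct, 31 days; 185 left).
−31 → Sep 30, 2182 (end of Sep, 30 days; 154 left).
−30 → Aug 31, 2182 (end of Aug, 31 days; 124 left).
−31 → Jul 31, 2182 (end of Jul, 31 days; 93 left).
−31 → Jun 30, 2182 (end of Jun, 30 days; 62 left).
−30 → May 31, 2182 (end of May, 31 days; 32 left).
−31 → Apr 30, 2182 (end of Apr, 30 days; 1 left).
−1 → Apr 29, 2182.

April 29, 2182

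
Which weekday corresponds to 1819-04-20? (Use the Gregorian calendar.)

Doomsday rule: the anchor day for the 1800s is Friday. For year 19: 19÷12 = 1 r 7, and 7÷4 = 1, so 1+7+1 = 9.
Friday + 9 ≡ Sunday — that's 1819's doomsday.
In April the doomsday date is Apr 4.
Apr 20 is 16 days after Apr 4; 16 mod 7 = 2, so Sunday + 2 = Tuesday.

Tuesday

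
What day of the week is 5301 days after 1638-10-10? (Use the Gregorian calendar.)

Tuesday

Oct 10, 1638 is a Sunday.
5301 mod 7 = 2, so 5301 days after a Sunday is Sunday + 2 = Tuesday.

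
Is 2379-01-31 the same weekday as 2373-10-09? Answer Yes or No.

No

From Oct 9, 2373 to Jan 31, 2379 is 1940 days.
1940 mod 7 = 1, so they are different weekdays.
(Oct 9, 2373 is a Tuesday; Jan 31, 2379 is a Wednesday.)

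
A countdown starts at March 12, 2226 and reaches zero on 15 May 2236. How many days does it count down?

3717

Mar 12, 2226 → Mar 12, 2227: 365 days.
Mar 12, 2227 → Mar 12, 2228: 366 days (Feb 29, 2228 is in that span).
Mar 12, 2228 → Mar 12, 2229: 365 days.
Mar 12, 2229 → Mar 12, 2230: 365 days.
Mar 12, 2230 → Mar 12, 2231: 365 days.
Mar 12, 2231 → Mar 12, 2232: 366 days (Feb 29, 2232 is in that span).
Mar 12, 2232 → Mar 12, 2233: 365 days.
Mar 12, 2233 → Mar 12, 2234: 365 days.
Mar 12, 2234 → Mar 12, 2235: 365 days.
Mar 12, 2235 → Mar 12, 2236: 366 days (Feb 29, 2236 is in that span).
Mar 12, 2236 → Apr 12, 2236: 31 days (March has 31).
Apr 12, 2236 → May 12, 2236: 30 days (April has 30).
May 12, 2236 → May 15, 2236: 3 days.
Total: 3717 days.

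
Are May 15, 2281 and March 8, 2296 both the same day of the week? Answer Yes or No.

Yes

From May 15, 2281 to Mar 8, 2296 is 5411 days.
5411 mod 7 = 0, so they are the same weekday.
(May 15, 2281 is a Sunday; Mar 8, 2296 is a Sunday.)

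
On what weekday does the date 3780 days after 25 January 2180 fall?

Tuesday

First find the weekday of Jan 25, 2180. Doomsday rule: the anchor day for the 2100s is Sunday. For year 80: 80÷12 = 6 r 8, and 8÷4 = 2, so 6+8+2 = 16.
Sunday + 16 ≡ Tuesday — that's 2180's doomsday.
In January the doomsday date is Jan 4 (2180 is a leap year (divisible by 4)).
Jan 25 is 21 days after Jan 4; 21 mod 7 = 0, so Tuesday + 0 = Tuesday.
3780 mod 7 = 0, so 3780 days after a Tuesday is Tuesday + 0 = Tuesday.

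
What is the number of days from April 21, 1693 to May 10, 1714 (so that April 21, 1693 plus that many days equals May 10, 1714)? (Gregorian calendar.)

Apr 21, 1693 → Apr 21, 1694: 365 days.
Apr 21, 1694 → Apr 21, 1695: 365 days.
Apr 21, 1695 → Apr 21, 1696: 366 days (Feb 29, 1696 is in that span).
Apr 21, 1696 → Apr 21, 1697: 365 days.
Apr 21, 1697 → Apr 21, 1698: 365 days.
Apr 21, 1698 → Apr 21, 1699: 365 days.
Apr 21, 1699 → Apr 21, 1700: 365 days.
Apr 21, 1700 → Apr 21, 1701: 365 days.
Apr 21, 1701 → Apr 21, 1702: 365 days.
Apr 21, 1702 → Apr 21, 1703: 365 days.
Apr 21, 1703 → Apr 21, 1704: 366 days (Feb 29, 1704 is in that span).
Apr 21, 1704 → Apr 21, 1705: 365 days.
Apr 21, 1705 → Apr 21, 1706: 365 days.
Apr 21, 1706 → Apr 21, 1707: 365 days.
Apr 21, 1707 → Apr 21, 1708: 366 days (Feb 29, 1708 is in that span).
Apr 21, 1708 → Apr 21, 1709: 365 days.
Apr 21, 1709 → Apr 21, 1710: 365 days.
Apr 21, 1710 → Apr 21, 1711: 365 days.
Apr 21, 1711 → Apr 21, 1712: 366 days (Feb 29, 1712 is in that span).
Apr 21, 1712 → Apr 21, 1713: 365 days.
Apr 21, 1713 → May 21, 1713: 30 days (April has 30).
May 21, 1713 → Jun 21, 1713: 31 days (May has 31).
Jun 21, 1713 → Jul 21, 1713: 30 days (June has 30).
Jul 21, 1713 → Aug 21, 1713: 31 days (July has 31).
Aug 21, 1713 → Sep 21, 1713: 31 days (August has 31).
Sep 21, 1713 → Oct 21, 1713: 30 days (September has 30).
Oct 21, 1713 → Nov 21, 1713: 31 days (October has 31).
Nov 21, 1713 → Dec 21, 1713: 30 days (November has 30).
Dec 21, 1713 → Jan 21, 1714: 31 days (December has 31).
Jan 21, 1714 → Feb 21, 1714: 31 days (January has 31).
Feb 21, 1714 → Mar 21, 1714: 28 days (February has 28).
Mar 21, 1714 → Apr 21, 1714: 31 days (March has 31).
Apr 21, 1714 → May 10, 1714: 19 days.
Total: 7688 days.

7688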